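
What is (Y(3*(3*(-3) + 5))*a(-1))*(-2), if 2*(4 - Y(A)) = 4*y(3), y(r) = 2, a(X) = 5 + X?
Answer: 0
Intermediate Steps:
Y(A) = 0 (Y(A) = 4 - 2*2 = 4 - ½*8 = 4 - 4 = 0)
(Y(3*(3*(-3) + 5))*a(-1))*(-2) = (0*(5 - 1))*(-2) = (0*4)*(-2) = 0*(-2) = 0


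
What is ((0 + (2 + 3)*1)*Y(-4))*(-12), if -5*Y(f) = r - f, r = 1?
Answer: 60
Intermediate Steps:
Y(f) = -1/5 + f/5 (Y(f) = -(1 - f)/5 = -1/5 + f/5)
((0 + (2 + 3)*1)*Y(-4))*(-12) = ((0 + (2 + 3)*1)*(-1/5 + (1/5)*(-4)))*(-12) = ((0 + 5*1)*(-1/5 - 4/5))*(-12) = ((0 + 5)*(-1))*(-12) = (5*(-1))*(-12) = -5*(-12) = 60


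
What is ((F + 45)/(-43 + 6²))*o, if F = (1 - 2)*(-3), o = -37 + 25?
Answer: 576/7 ≈ 82.286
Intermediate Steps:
o = -12
F = 3 (F = -1*(-3) = 3)
((F + 45)/(-43 + 6²))*o = ((3 + 45)/(-43 + 6²))*(-12) = (48/(-43 + 36))*(-12) = (48/(-7))*(-12) = (48*(-⅐))*(-12) = -48/7*(-12) = 576/7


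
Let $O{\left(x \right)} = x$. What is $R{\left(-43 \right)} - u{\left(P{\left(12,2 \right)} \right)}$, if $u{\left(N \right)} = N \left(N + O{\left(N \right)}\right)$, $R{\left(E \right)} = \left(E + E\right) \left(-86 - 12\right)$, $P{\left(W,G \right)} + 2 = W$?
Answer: $8228$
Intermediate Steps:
$P{\left(W,G \right)} = -2 + W$
$R{\left(E \right)} = - 196 E$ ($R{\left(E \right)} = 2 E \left(-98\right) = - 196 E$)
$u{\left(N \right)} = 2 N^{2}$ ($u{\left(N \right)} = N \left(N + N\right) = N 2 N = 2 N^{2}$)
$R{\left(-43 \right)} - u{\left(P{\left(12,2 \right)} \right)} = \left(-196\right) \left(-43\right) - 2 \left(-2 + 12\right)^{2} = 8428 - 2 \cdot 10^{2} = 8428 - 2 \cdot 100 = 8428 - 200 = 8228$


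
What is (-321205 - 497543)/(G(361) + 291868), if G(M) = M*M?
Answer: -818748/422189 ≈ -1.9393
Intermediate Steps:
G(M) = M²
(-321205 - 497543)/(G(361) + 291868) = (-321205 - 497543)/(361² + 291868) = -818748/(130321 + 291868) = -818748/422189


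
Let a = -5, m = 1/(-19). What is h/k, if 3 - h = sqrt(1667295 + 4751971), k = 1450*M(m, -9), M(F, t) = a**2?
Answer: 3/36250 - sqrt(6419266)/36250 ≈ -0.069810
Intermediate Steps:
m = -1/19 ≈ -0.052632
M(F, t) = 25 (M(F, t) = (-5)**2 = 25)
k = 36250 (k = 1450*25 = 36250)
h = 3 - sqrt(6419266) (h = 3 - sqrt(1667295 + 4751971) = 3 - sqrt(6419266) ≈ -2530.6)
h/k = (3 - sqrt(6419266))/36250 = (3 - sqrt(6419266))*(1/36250) = 3/36250 - sqrt(6419266)/36250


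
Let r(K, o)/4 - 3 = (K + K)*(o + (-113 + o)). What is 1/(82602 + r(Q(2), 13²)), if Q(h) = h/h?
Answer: 1/84414 ≈ 1.1846e-5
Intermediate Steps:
Q(h) = 1
r(K, o) = 12 + 8*K*(-113 + 2*o) (r(K, o) = 12 + 4*((K + K)*(o + (-113 + o))) = 12 + 4*((2*K)*(-113 + 2*o)) = 12 + 4*(2*K*(-113 + 2*o)) = 12 + 8*K*(-113 + 2*o))
1/(82602 + r(Q(2), 13²)) = 1/(82602 + (12 - 904*1 + 16*1*13²)) = 1/(82602 + (12 - 904 + 16*1*169)) = 1/(82602 + (12 - 904 + 2704)) = 1/(82602 + 1812) = 1/84414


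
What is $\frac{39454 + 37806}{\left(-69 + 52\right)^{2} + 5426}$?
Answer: $\frac{15452}{1143} \approx 13.519$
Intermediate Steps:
$\frac{39454 + 37806}{\left(-69 + 52\right)^{2} + 5426} = \frac{77260}{\left(-17\right)^{2} + 5426} = \frac{77260}{289 + 5426} = \frac{77260}{5715} = 77260 \cdot \frac{1}{5715} = \frac{15452}{1143}$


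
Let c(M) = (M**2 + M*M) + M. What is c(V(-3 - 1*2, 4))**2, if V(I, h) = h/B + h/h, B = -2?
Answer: 1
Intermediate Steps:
V(I, h) = 1 - h/2 (V(I, h) = h/(-2) + h/h = h*(-1/2) + 1 = -h/2 + 1 = 1 - h/2)
c(M) = M + 2*M**2 (c(M) = (M**2 + M**2) + M = 2*M**2 + M = M + 2*M**2)
c(V(-3 - 1*2, 4))**2 = ((1 - 1/2*4)*(1 + 2*(1 - 1/2*4)))**2 = ((1 - 2)*(1 + 2*(1 - 2)))**2 = (-(1 + 2*(-1)))**2 = (-(1 - 2))**2 = (-1*(-1))**2 = 1**2 = 1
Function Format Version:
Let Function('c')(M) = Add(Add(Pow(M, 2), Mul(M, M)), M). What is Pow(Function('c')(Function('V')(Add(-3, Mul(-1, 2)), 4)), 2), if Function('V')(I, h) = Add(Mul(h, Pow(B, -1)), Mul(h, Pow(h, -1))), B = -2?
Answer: 1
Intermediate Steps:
Function('V')(I, h) = Add(1, Mul(Rational(-1, 2), h)) (Function('V')(I, h) = Add(Mul(h, Pow(-2, -1)), Mul(h, Pow(h, -1))) = Add(Mul(h, Rational(-1, 2)), 1) = Add(Mul(Rational(-1, 2), h), 1) = Add(1, Mul(Rational(-1, 2), h)))
Function('c')(M) = Add(M, Mul(2, Pow(M, 2))) (Function('c')(M) = Add(Add(Pow(M, 2), Pow(M, 2)), M) = Add(Mul(2, Pow(M, 2)), M) = Add(M, Mul(2, Pow(M, 2))))
Pow(Function('c')(Function('V')(Add(-3, Mul(-1, 2)), 4)), 2) = Pow(Mul(Add(1, Mul(Rational(-1, 2), 4)), Add(1, Mul(2, Add(1, Mul(Rational(-1, 2), 4))))), 2) = Pow(Mul(Add(1, -2), Add(1, Mul(2, Add(1, -2)))), 2) = Pow(Mul(-1, Add(1, Mul(2, -1))), 2) = Pow(Mul(-1, Add(1, -2)), 2) = Pow(Mul(-1, -1), 2) = Pow(1, 2) = 1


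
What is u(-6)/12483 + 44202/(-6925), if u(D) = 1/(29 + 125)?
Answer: -84973122239/13312495350 ≈ -6.3830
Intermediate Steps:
u(D) = 1/154
u(-6)/12483 + 44202/(-6925) = (1/154)/12483 + 44202/(-6925) = (1/154)*(1/12483) + 44202*(-1/6925) = 1/1922382 - 44202/6925 = -84973122239/13312495350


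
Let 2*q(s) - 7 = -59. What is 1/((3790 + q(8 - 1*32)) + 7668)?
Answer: 1/11432 ≈ 8.7474e-5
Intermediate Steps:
q(s) = -26 (q(s) = 7/2 + (½)*(-59) = 7/2 - 59/2 = -26)
1/((3790 + q(8 - 1*32)) + 7668) = 1/((3790 - 26) + 7668) = 1/(3764 + 7668) = 1/11432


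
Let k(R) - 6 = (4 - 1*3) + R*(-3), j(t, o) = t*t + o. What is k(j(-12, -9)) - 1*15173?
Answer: -15571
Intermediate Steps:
j(t, o) = o + t² (j(t, o) = t² + o = o + t²)
k(R) = 7 - 3*R (k(R) = 6 + ((4 - 1*3) + R*(-3)) = 6 + ((4 - 3) - 3*R) = 6 + (1 - 3*R) = 7 - 3*R)
k(j(-12, -9)) - 1*15173 = (7 - 3*(-9 + (-12)²)) - 1*15173 = (7 - 3*(-9 + 144)) - 15173 = (7 - 3*135) - 15173 = (7 - 405) - 15173 = -398 - 15173 = -15571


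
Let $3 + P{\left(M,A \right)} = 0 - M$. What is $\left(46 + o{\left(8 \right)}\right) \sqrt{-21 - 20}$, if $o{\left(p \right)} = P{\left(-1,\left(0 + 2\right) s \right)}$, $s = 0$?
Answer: $44 i \sqrt{41} \approx 281.74 i$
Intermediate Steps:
$P{\left(M,A \right)} = -3 - M$ ($P{\left(M,A \right)} = -3 + \left(0 - M\right) = -3 - M$)
$o{\left(p \right)} = -2$ ($o{\left(p \right)} = -3 - -1 = -3 + 1 = -2$)
$\left(46 + o{\left(8 \right)}\right) \sqrt{-21 - 20} = \left(46 - 2\right) \sqrt{-21 - 20} = 44 \sqrt{-41} = 44 i \sqrt{41}$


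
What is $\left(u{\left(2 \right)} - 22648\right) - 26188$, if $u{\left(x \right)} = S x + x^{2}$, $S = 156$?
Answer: $-48520$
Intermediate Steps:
$u{\left(x \right)} = x^{2} + 156 x$ ($u{\left(x \right)} = 156 x + x^{2} = x^{2} + 156 x$)
$\left(u{\left(2 \right)} - 22648\right) - 26188 = \left(2 \left(156 + 2\right) - 22648\right) - 26188 = \left(2 \cdot 158 - 22648\right) - 26188 = \left(316 - 22648\right) - 26188 = -22332 - 26188 = -48520$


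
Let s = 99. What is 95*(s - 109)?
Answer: -950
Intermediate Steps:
95*(s - 109) = 95*(99 - 109) = 95*(-10) = -950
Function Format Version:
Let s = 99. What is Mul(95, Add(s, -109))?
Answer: -950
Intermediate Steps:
Mul(95, Add(s, -109)) = Mul(95, Add(99, -109)) = Mul(95, -10) = -950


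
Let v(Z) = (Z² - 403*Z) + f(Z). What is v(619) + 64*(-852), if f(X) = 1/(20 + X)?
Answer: 50593465/639 ≈ 79176.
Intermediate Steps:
v(Z) = Z² + 1/(20 + Z) - 403*Z (v(Z) = (Z² - 403*Z) + 1/(20 + Z) = Z² + 1/(20 + Z) - 403*Z)
v(619) + 64*(-852) = (1 + 619*(-403 + 619)*(20 + 619))/(20 + 619) + 64*(-852) = (1 + 619*216*639)/639 - 54528 = (1 + 85436856)/639 - 54528 = (1/639)*85436857 - 54528 = 85436857/639 - 54528 = 50593465/639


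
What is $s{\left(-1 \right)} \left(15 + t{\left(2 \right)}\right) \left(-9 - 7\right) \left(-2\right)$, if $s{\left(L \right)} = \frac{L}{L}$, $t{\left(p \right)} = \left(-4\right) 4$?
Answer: $-32$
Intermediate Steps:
$t{\left(p \right)} = -16$
$s{\left(L \right)} = 1$
$s{\left(-1 \right)} \left(15 + t{\left(2 \right)}\right) \left(-9 - 7\right) \left(-2\right) = 1 \left(15 - 16\right) \left(-9 - 7\right) \left(-2\right) = 1 \left(\left(-1\right) \left(-16\right)\right) \left(-2\right) = 1 \cdot 16 \left(-2\right) = 16 \left(-2\right) = -32$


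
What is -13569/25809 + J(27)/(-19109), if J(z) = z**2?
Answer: -92701594/164394727 ≈ -0.56390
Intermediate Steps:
-13569/25809 + J(27)/(-19109) = -13569/25809 + 27**2/(-19109) = -13569*1/25809 + 729*(-1/19109) = -4523/8603 - 729/19109 = -92701594/164394727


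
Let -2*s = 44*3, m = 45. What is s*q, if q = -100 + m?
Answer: 3630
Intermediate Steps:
q = -55 (q = -100 + 45 = -55)
s = -66 (s = -22*3 = -1/2*132 = -66)
s*q = -66*(-55) = 3630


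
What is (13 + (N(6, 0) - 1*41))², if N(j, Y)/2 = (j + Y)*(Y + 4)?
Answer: 400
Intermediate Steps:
N(j, Y) = 2*(4 + Y)*(Y + j) (N(j, Y) = 2*((j + Y)*(Y + 4)) = 2*((Y + j)*(4 + Y)) = 2*((4 + Y)*(Y + j)) = 2*(4 + Y)*(Y + j))
(13 + (N(6, 0) - 1*41))² = (13 + ((2*0² + 8*0 + 8*6 + 2*0*6) - 1*41))² = (13 + ((2*0 + 0 + 48 + 0) - 41))² = (13 + ((0 + 0 + 48 + 0) - 41))² = (13 + (48 - 41))² = (13 + 7)² = 20² = 400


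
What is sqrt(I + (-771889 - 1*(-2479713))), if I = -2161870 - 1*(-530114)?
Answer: 6*sqrt(2113) ≈ 275.80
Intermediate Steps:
I = -1631756 (I = -2161870 + 530114 = -1631756)
sqrt(I + (-771889 - 1*(-2479713))) = sqrt(-1631756 + (-771889 - 1*(-2479713))) = sqrt(-1631756 + (-771889 + 2479713)) = sqrt(-1631756 + 1707824) = sqrt(76068) = 6*sqrt(2113)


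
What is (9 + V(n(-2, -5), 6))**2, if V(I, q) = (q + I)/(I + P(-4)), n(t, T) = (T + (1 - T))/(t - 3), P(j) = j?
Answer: 25600/441 ≈ 58.050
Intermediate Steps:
n(t, T) = 1/(-3 + t)
V(I, q) = (I + q)/(-4 + I) (V(I, q) = (q + I)/(I - 4) = (I + q)/(-4 + I))
(9 + V(n(-2, -5), 6))**2 = (9 + (1/(-3 - 2) + 6)/(-4 + 1/(-3 - 2)))**2 = (9 + (1/(-5) + 6)/(-4 + 1/(-5)))**2 = (9 + (-1/5 + 6)/(-4 - 1/5))**2 = (9 + (29/5)/(-21/5))**2 = (9 - 5/21*29/5)**2 = (9 - 29/21)**2 = (160/21)**2 = 25600/441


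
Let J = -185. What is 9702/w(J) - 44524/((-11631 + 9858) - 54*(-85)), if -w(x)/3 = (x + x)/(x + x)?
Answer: -9154702/2817 ≈ -3249.8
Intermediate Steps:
w(x) = -3 (w(x) = -3*(x + x)/(x + x) = -3*2*x/(2*x) = -3*2*x*1/(2*x) = -3*1 = -3)
9702/w(J) - 44524/((-11631 + 9858) - 54*(-85)) = 9702/(-3) - 44524/((-11631 + 9858) - 54*(-85)) = 9702*(-⅓) - 44524/(-1773 + 4590) = -3234 - 44524/2817 = -9154702/2817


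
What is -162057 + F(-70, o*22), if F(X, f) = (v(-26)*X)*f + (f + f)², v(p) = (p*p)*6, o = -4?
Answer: 24853879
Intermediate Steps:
v(p) = 6*p² (v(p) = p²*6 = 6*p²)
F(X, f) = 4*f² + 4056*X*f (F(X, f) = ((6*(-26)²)*X)*f + (f + f)² = ((6*676)*X)*f + (2*f)² = (4056*X)*f + 4*f² = 4056*X*f + 4*f² = 4*f² + 4056*X*f)
-162057 + F(-70, o*22) = -162057 + 4*(-4*22)*(-4*22 + 1014*(-70)) = -162057 + 4*(-88)*(-88 - 70980) = -162057 + 4*(-88)*(-71068) = -162057 + 25015936 = 24853879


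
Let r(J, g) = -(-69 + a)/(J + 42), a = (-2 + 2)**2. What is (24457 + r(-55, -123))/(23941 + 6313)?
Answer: 158936/196651 ≈ 0.80821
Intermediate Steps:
a = 0 (a = 0**2 = 0)
r(J, g) = 69/(42 + J) (r(J, g) = -(-69 + 0)/(J + 42) = -(-69)/(42 + J) = 69/(42 + J))
(24457 + r(-55, -123))/(23941 + 6313) = (24457 + 69/(42 - 55))/(23941 + 6313) = (24457 + 69/(-13))/30254 = (24457 + 69*(-1/13))*(1/30254) = (24457 - 69/13)*(1/30254) = (317872/13)*(1/30254) = 158936/196651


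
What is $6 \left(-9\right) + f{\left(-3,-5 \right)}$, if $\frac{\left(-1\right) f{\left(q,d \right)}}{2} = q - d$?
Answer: $-58$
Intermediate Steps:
$f{\left(q,d \right)} = - 2 q + 2 d$ ($f{\left(q,d \right)} = - 2 \left(q - d\right) = - 2 q + 2 d$)
$6 \left(-9\right) + f{\left(-3,-5 \right)} = 6 \left(-9\right) + \left(\left(-2\right) \left(-3\right) + 2 \left(-5\right)\right) = -54 + \left(6 - 10\right) = -54 - 4 = -58$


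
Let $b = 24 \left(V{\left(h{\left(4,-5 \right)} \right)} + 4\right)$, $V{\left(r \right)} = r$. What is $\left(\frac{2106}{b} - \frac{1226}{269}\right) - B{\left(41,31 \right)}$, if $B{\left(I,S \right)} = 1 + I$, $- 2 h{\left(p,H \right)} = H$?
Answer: $- \frac{17785}{538} \approx -33.058$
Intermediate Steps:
$h{\left(p,H \right)} = - \frac{H}{2}$
$b = 156$ ($b = 24 \left(\left(- \frac{1}{2}\right) \left(-5\right) + 4\right) = 24 \left(\frac{5}{2} + 4\right) = 24 \cdot \frac{13}{2} = 156$)
$\left(\frac{2106}{b} - \frac{1226}{269}\right) - B{\left(41,31 \right)} = \left(\frac{2106}{156} - \frac{1226}{269}\right) - \left(1 + 41\right) = \left(2106 \cdot \frac{1}{156} - \frac{1226}{269}\right) - 42 = \left(\frac{27}{2} - \frac{1226}{269}\right) - 42 = \frac{4811}{538} - 42 = - \frac{17785}{538}$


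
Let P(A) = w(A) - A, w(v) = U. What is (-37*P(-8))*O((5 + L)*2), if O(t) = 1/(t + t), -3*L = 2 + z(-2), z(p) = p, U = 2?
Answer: -37/2 ≈ -18.500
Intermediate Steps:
w(v) = 2
L = 0 (L = -(2 - 2)/3 = -1/3*0 = 0)
P(A) = 2 - A
O(t) = 1/(2*t)
(-37*P(-8))*O((5 + L)*2) = (-37*(2 - 1*(-8)))*(1/(2*(((5 + 0)*2)))) = (-37*(2 + 8))*(1/(2*((5*2)))) = (-37*10)*((1/2)/10) = -185/10 = -370*1/20 = -37/2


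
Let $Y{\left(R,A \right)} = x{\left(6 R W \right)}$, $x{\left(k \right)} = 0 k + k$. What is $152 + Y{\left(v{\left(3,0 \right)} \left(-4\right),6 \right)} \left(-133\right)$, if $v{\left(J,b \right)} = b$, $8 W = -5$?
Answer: $152$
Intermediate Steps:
$W = - \frac{5}{8}$ ($W = \frac{1}{8} \left(-5\right) = - \frac{5}{8} \approx -0.625$)
$x{\left(k \right)} = k$ ($x{\left(k \right)} = 0 + k = k$)
$Y{\left(R,A \right)} = - \frac{15 R}{4}$ ($Y{\left(R,A \right)} = 6 R \left(- \frac{5}{8}\right) = - \frac{15 R}{4}$)
$152 + Y{\left(v{\left(3,0 \right)} \left(-4\right),6 \right)} \left(-133\right) = 152 + - \frac{15 \cdot 0 \left(-4\right)}{4} \left(-133\right) = 152 + \left(- \frac{15}{4}\right) 0 \left(-133\right) = 152 + 0 \left(-133\right) = 152 + 0 = 152$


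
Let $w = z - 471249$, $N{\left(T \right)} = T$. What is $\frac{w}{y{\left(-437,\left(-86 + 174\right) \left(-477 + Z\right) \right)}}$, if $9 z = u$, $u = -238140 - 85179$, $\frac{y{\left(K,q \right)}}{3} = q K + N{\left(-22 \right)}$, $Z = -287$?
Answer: $- \frac{69160}{12019239} \approx -0.0057541$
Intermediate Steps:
$y{\left(K,q \right)} = -66 + 3 K q$ ($y{\left(K,q \right)} = 3 \left(q K - 22\right) = 3 \left(K q - 22\right) = 3 \left(-22 + K q\right) = -66 + 3 K q$)
$u = -323319$ ($u = -238140 - 85179 = -323319$)
$z = - \frac{107773}{3}$ ($z = \frac{1}{9} \left(-323319\right) = - \frac{107773}{3} \approx -35924.0$)
$w = - \frac{1521520}{3}$ ($w = - \frac{107773}{3} - 471249 = - \frac{1521520}{3} \approx -5.0717 \cdot 10^{5}$)
$\frac{w}{y{\left(-437,\left(-86 + 174\right) \left(-477 + Z\right) \right)}} = - \frac{1521520}{3 \left(-66 + 3 \left(-437\right) \left(-86 + 174\right) \left(-477 - 287\right)\right)} = - \frac{1521520}{3 \left(-66 + 3 \left(-437\right) 88 \left(-764\right)\right)} = - \frac{1521520}{3 \left(-66 + 3 \left(-437\right) \left(-67232\right)\right)} = - \frac{1521520}{3 \left(-66 + 88141152\right)} = - \frac{1521520}{3 \cdot 88141086} = \left(- \frac{1521520}{3}\right) \frac{1}{88141086} = - \frac{69160}{12019239}$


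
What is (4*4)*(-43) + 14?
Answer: -674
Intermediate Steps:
(4*4)*(-43) + 14 = 16*(-43) + 14 = -688 + 14 = -674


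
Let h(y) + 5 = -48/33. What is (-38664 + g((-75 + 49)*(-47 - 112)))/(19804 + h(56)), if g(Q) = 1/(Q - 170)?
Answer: -1685905045/863252172 ≈ -1.9530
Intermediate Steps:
h(y) = -71/11 (h(y) = -5 - 48/33 = -5 - 48*1/33 = -5 - 16/11 = -71/11)
g(Q) = 1/(-170 + Q)
(-38664 + g((-75 + 49)*(-47 - 112)))/(19804 + h(56)) = (-38664 + 1/(-170 + (-75 + 49)*(-47 - 112)))/(19804 - 71/11) = (-38664 + 1/(-170 - 26*(-159)))/(217773/11) = (-38664 + 1/(-170 + 4134))*(11/217773) = (-38664 + 1/3964)*(11/217773) = -153264095/3964*11/217773 = -1685905045/863252172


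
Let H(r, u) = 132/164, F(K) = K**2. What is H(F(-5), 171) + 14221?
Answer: 583094/41 ≈ 14222.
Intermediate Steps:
H(r, u) = 33/41 (H(r, u) = 132*(1/164) = 33/41)
H(F(-5), 171) + 14221 = 33/41 + 14221 = 583094/41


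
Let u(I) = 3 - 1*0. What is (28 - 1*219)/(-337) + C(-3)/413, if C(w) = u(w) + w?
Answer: 191/337 ≈ 0.56677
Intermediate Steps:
u(I) = 3 (u(I) = 3 + 0 = 3)
C(w) = 3 + w
(28 - 1*219)/(-337) + C(-3)/413 = (28 - 1*219)/(-337) + (3 - 3)/413 = (28 - 219)*(-1/337) + 0*(1/413) = -191*(-1/337) + 0 = 191/337 + 0 = 191/337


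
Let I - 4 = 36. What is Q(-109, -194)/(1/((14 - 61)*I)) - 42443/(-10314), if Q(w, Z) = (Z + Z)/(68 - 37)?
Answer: 7524759893/319734 ≈ 23534.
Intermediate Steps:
Q(w, Z) = 2*Z/31 (Q(w, Z) = (2*Z)/31 = (2*Z)*(1/31) = 2*Z/31)
I = 40 (I = 4 + 36 = 40)
Q(-109, -194)/(1/((14 - 61)*I)) - 42443/(-10314) = ((2/31)*(-194))/(1/((14 - 61)*40)) - 42443/(-10314) = -388*(-47*40)/31 - 42443*(-1/10314) = -388/(31*(1/(-1880))) + 42443/10314 = -388/(31*(-1/1880)) + 42443/10314 = -388/31*(-1880) + 42443/10314 = 729440/31 + 42443/10314 = 7524759893/319734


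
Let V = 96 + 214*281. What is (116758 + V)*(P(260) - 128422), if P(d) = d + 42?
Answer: -22675702560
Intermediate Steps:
P(d) = 42 + d
V = 60230 (V = 96 + 60134 = 60230)
(116758 + V)*(P(260) - 128422) = (116758 + 60230)*((42 + 260) - 128422) = 176988*(302 - 128422) = 176988*(-128120) = -22675702560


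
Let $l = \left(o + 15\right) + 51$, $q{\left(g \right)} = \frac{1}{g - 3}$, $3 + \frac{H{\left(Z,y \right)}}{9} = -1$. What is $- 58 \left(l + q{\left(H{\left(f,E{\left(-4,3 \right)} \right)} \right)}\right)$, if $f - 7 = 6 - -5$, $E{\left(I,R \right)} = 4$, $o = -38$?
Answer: $- \frac{63278}{39} \approx -1622.5$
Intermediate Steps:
$f = 18$ ($f = 7 + \left(6 - -5\right) = 7 + \left(6 + 5\right) = 7 + 11 = 18$)
$H{\left(Z,y \right)} = -36$ ($H{\left(Z,y \right)} = -27 + 9 \left(-1\right) = -27 - 9 = -36$)
$q{\left(g \right)} = \frac{1}{-3 + g}$
$l = 28$ ($l = \left(-38 + 15\right) + 51 = -23 + 51 = 28$)
$- 58 \left(l + q{\left(H{\left(f,E{\left(-4,3 \right)} \right)} \right)}\right) = - 58 \left(28 + \frac{1}{-3 - 36}\right) = - 58 \left(28 + \frac{1}{-39}\right) = - 58 \left(28 - \frac{1}{39}\right) = \left(-58\right) \frac{1091}{39} = - \frac{63278}{39}$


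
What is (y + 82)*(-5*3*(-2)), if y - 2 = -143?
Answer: -1770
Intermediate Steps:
y = -141 (y = 2 - 143 = -141)
(y + 82)*(-5*3*(-2)) = (-141 + 82)*(-5*3*(-2)) = -(-885)*(-2) = -59*30 = -1770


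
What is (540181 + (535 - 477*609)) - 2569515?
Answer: -2319292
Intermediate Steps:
(540181 + (535 - 477*609)) - 2569515 = (540181 + (535 - 290493)) - 2569515 = (540181 - 289958) - 2569515 = 250223 - 2569515 = -2319292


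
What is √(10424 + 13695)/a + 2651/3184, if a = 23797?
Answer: 2651/3184 + √24119/23797 ≈ 0.83913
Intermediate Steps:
√(10424 + 13695)/a + 2651/3184 = √(10424 + 13695)/23797 + 2651/3184 = √24119*(1/23797) + 2651*(1/3184) = √24119/23797 + 2651/3184 = 2651/3184 + √24119/23797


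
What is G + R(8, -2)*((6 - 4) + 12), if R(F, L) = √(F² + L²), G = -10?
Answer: -10 + 28*√17 ≈ 105.45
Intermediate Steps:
G + R(8, -2)*((6 - 4) + 12) = -10 + √(8² + (-2)²)*((6 - 4) + 12) = -10 + √(64 + 4)*(2 + 12) = -10 + √68*14 = -10 + (2*√17)*14 = -10 + 28*√17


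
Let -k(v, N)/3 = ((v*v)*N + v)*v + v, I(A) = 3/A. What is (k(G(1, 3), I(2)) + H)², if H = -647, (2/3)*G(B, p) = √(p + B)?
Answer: 2588881/4 ≈ 6.4722e+5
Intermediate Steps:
G(B, p) = 3*√(B + p)/2 (G(B, p) = 3*√(p + B)/2 = 3*√(B + p)/2)
k(v, N) = -3*v - 3*v*(v + N*v²) (k(v, N) = -3*(((v*v)*N + v)*v + v) = -3*((v²*N + v)*v + v) = -3*((N*v² + v)*v + v) = -3*((v + N*v²)*v + v) = -3*(v*(v + N*v²) + v) = -3*(v + v*(v + N*v²)) = -3*v - 3*v*(v + N*v²))
(k(G(1, 3), I(2)) + H)² = (-3*3*√(1 + 3)/2*(1 + 3*√(1 + 3)/2 + (3/2)*(3*√(1 + 3)/2)²) - 647)² = (-3*3*√4/2*(1 + 3*√4/2 + (3*(½))*(3*√4/2)²) - 647)² = (-3*(3/2)*2*(1 + (3/2)*2 + 3*((3/2)*2)²/2) - 647)² = (-3*3*(1 + 3 + (3/2)*3²) - 647)² = (-3*3*(1 + 3 + (3/2)*9) - 647)² = (-3*3*(1 + 3 + 27/2) - 647)² = (-3*3*35/2 - 647)² = (-315/2 - 647)² = (-1609/2)² = 2588881/4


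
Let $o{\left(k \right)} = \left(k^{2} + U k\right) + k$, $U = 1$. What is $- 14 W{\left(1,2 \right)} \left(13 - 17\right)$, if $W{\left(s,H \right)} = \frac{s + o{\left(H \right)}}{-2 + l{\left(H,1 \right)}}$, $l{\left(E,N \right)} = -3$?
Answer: $- \frac{504}{5} \approx -100.8$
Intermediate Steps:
$o{\left(k \right)} = k^{2} + 2 k$ ($o{\left(k \right)} = \left(k^{2} + 1 k\right) + k = \left(k^{2} + k\right) + k = \left(k + k^{2}\right) + k = k^{2} + 2 k$)
$W{\left(s,H \right)} = - \frac{s}{5} - \frac{H \left(2 + H\right)}{5}$ ($W{\left(s,H \right)} = \frac{s + H \left(2 + H\right)}{-2 - 3} = \frac{s + H \left(2 + H\right)}{-5} = \left(s + H \left(2 + H\right)\right) \left(- \frac{1}{5}\right) = - \frac{s}{5} - \frac{H \left(2 + H\right)}{5}$)
$- 14 W{\left(1,2 \right)} \left(13 - 17\right) = - 14 \left(\left(- \frac{1}{5}\right) 1 - \frac{2 \left(2 + 2\right)}{5}\right) \left(13 - 17\right) = - 14 \left(- \frac{1}{5} - \frac{2}{5} \cdot 4\right) \left(13 - 17\right) = - 14 \left(- \frac{1}{5} - \frac{8}{5}\right) \left(-4\right) = \left(-14\right) \left(- \frac{9}{5}\right) \left(-4\right) = \frac{126}{5} \left(-4\right) = - \frac{504}{5}$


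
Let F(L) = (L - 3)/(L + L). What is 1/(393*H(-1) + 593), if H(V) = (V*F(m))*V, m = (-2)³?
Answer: 16/13811 ≈ 0.0011585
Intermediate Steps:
m = -8
F(L) = (-3 + L)/(2*L) (F(L) = (-3 + L)/((2*L)) = (-3 + L)*(1/(2*L)) = (-3 + L)/(2*L))
H(V) = 11*V²/16 (H(V) = (V*((½)*(-3 - 8)/(-8)))*V = (V*((½)*(-⅛)*(-11)))*V = (V*(11/16))*V = (11*V/16)*V = 11*V²/16)
1/(393*H(-1) + 593) = 1/(393*((11/16)*(-1)²) + 593) = 1/(393*((11/16)*1) + 593) = 1/(393*(11/16) + 593) = 1/(4323/16 + 593) = 1/(13811/16) = 16/13811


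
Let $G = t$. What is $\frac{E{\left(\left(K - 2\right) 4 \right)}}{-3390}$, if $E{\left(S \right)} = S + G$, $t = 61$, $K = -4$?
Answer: $- \frac{37}{3390} \approx -0.010914$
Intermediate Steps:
$G = 61$
$E{\left(S \right)} = 61 + S$ ($E{\left(S \right)} = S + 61 = 61 + S$)
$\frac{E{\left(\left(K - 2\right) 4 \right)}}{-3390} = \frac{61 + \left(-4 - 2\right) 4}{-3390} = \left(61 - 24\right) \left(- \frac{1}{3390}\right) = 37 \left(- \frac{1}{3390}\right) = - \frac{37}{3390}$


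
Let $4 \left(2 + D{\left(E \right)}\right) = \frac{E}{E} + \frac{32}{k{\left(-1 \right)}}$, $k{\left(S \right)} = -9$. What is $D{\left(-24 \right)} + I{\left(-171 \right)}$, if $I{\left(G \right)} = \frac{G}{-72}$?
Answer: $- \frac{19}{72} \approx -0.26389$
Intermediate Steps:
$I{\left(G \right)} = - \frac{G}{72}$ ($I{\left(G \right)} = G \left(- \frac{1}{72}\right) = - \frac{G}{72}$)
$D{\left(E \right)} = - \frac{95}{36}$ ($D{\left(E \right)} = -2 + \frac{\frac{E}{E} + \frac{32}{-9}}{4} = -2 + \frac{1 + 32 \left(- \frac{1}{9}\right)}{4} = -2 + \frac{1 - \frac{32}{9}}{4} = -2 + \frac{1}{4} \left(- \frac{23}{9}\right) = -2 - \frac{23}{36} = - \frac{95}{36}$)
$D{\left(-24 \right)} + I{\left(-171 \right)} = - \frac{95}{36} - - \frac{19}{8} = - \frac{95}{36} + \frac{19}{8} = - \frac{19}{72}$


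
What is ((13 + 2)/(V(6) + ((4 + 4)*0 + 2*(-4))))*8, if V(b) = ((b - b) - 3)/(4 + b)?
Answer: -1200/83 ≈ -14.458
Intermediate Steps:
V(b) = -3/(4 + b) (V(b) = (0 - 3)/(4 + b) = -3/(4 + b))
((13 + 2)/(V(6) + ((4 + 4)*0 + 2*(-4))))*8 = ((13 + 2)/(-3/(4 + 6) + ((4 + 4)*0 + 2*(-4))))*8 = (15/(-3/10 + (8*0 - 8)))*8 = (15/(-3*⅒ + (0 - 8)))*8 = (15/(-3/10 - 8))*8 = (15/(-83/10))*8 = (15*(-10/83))*8 = -150/83*8 = -1200/83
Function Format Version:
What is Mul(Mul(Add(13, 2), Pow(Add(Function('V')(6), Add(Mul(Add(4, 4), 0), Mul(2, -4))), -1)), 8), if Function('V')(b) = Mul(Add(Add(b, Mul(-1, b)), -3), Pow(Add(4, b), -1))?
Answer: Rational(-1200, 83) ≈ -14.458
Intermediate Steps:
Function('V')(b) = Mul(-3, Pow(Add(4, b), -1)) (Function('V')(b) = Mul(Add(0, -3), Pow(Add(4, b), -1)) = Mul(-3, Pow(Add(4, b), -1)))
Mul(Mul(Add(13, 2), Pow(Add(Function('V')(6), Add(Mul(Add(4, 4), 0), Mul(2, -4))), -1)), 8) = Mul(Mul(Add(13, 2), Pow(Add(Mul(-3, Pow(Add(4, 6), -1)), Add(Mul(Add(4, 4), 0), Mul(2, -4))), -1)), 8) = Mul(Mul(15, Pow(Add(Mul(-3, Pow(10, -1)), Add(Mul(8, 0), -8)), -1)), 8) = Mul(Mul(15, Pow(Add(Mul(-3, Rational(1, 10)), Add(0, -8)), -1)), 8) = Mul(Mul(15, Pow(Add(Rational(-3, 10), -8), -1)), 8) = Mul(Mul(15, Pow(Rational(-83, 10), -1)), 8) = Mul(Mul(15, Rational(-10, 83)), 8) = Mul(Rational(-150, 83), 8) = Rational(-1200, 83)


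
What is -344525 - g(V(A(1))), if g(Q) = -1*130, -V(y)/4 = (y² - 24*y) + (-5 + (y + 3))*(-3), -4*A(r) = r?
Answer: -344395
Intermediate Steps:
A(r) = -r/4
V(y) = -24 - 4*y² + 108*y (V(y) = -4*((y² - 24*y) + (-5 + (y + 3))*(-3)) = -4*((y² - 24*y) + (-5 + (3 + y))*(-3)) = -4*((y² - 24*y) + (-2 + y)*(-3)) = -4*((y² - 24*y) + (6 - 3*y)) = -4*(6 + y² - 27*y) = -24 - 4*y² + 108*y)
g(Q) = -130
-344525 - g(V(A(1))) = -344525 - 1*(-130) = -344525 + 130 = -344395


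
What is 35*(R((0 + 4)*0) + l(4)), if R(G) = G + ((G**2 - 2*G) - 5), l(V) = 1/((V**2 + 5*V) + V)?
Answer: -1393/8 ≈ -174.13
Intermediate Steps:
l(V) = 1/(V**2 + 6*V)
R(G) = -5 + G**2 - G (R(G) = G + (-5 + G**2 - 2*G) = -5 + G**2 - G)
35*(R((0 + 4)*0) + l(4)) = 35*((-5 + ((0 + 4)*0)**2 - (0 + 4)*0) + 1/(4*(6 + 4))) = 35*((-5 + (4*0)**2 - 4*0) + (1/4)/10) = 35*((-5 + 0**2 - 1*0) + (1/4)*(1/10)) = 35*((-5 + 0 + 0) + 1/40) = 35*(-5 + 1/40) = 35*(-199/40) = -1393/8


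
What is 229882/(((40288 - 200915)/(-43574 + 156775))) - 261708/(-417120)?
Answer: -904551537408077/5583394520 ≈ -1.6201e+5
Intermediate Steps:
229882/(((40288 - 200915)/(-43574 + 156775))) - 261708/(-417120) = 229882/((-160627/113201)) - 261708*(-1/417120) = 229882/((-160627*1/113201)) + 21809/34760 = 229882/(-160627/113201) + 21809/34760 = 229882*(-113201/160627) + 21809/34760 = -26022872282/160627 + 21809/34760 = -904551537408077/5583394520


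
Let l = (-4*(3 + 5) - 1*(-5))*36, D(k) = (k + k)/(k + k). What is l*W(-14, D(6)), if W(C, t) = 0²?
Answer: 0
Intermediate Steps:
D(k) = 1 (D(k) = (2*k)/((2*k)) = (2*k)*(1/(2*k)) = 1)
W(C, t) = 0
l = -972 (l = (-4*8 + 5)*36 = (-32 + 5)*36 = -27*36 = -972)
l*W(-14, D(6)) = -972*0 = 0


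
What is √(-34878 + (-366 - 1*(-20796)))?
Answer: 4*I*√903 ≈ 120.2*I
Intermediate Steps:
√(-34878 + (-366 - 1*(-20796))) = √(-34878 + (-366 + 20796)) = √(-34878 + 20430) = √(-14448) = 4*I*√903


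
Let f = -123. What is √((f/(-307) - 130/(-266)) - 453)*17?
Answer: 17*I*√753745527199/40831 ≈ 361.47*I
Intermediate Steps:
√((f/(-307) - 130/(-266)) - 453)*17 = √((-123/(-307) - 130/(-266)) - 453)*17 = √((-123*(-1/307) - 130*(-1/266)) - 453)*17 = √((123/307 + 65/133) - 453)*17 = √(36314/40831 - 453)*17 = √(-18460129/40831)*17 = (I*√753745527199/40831)*17 = 17*I*√753745527199/40831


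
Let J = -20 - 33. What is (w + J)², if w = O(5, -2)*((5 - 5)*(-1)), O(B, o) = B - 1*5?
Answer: 2809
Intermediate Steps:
O(B, o) = -5 + B (O(B, o) = B - 5 = -5 + B)
J = -53
w = 0 (w = (-5 + 5)*((5 - 5)*(-1)) = 0*(0*(-1)) = 0*0 = 0)
(w + J)² = (0 - 53)² = (-53)² = 2809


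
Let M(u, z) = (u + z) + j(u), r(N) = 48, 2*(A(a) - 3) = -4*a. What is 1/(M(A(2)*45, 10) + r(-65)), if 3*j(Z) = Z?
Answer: -½ ≈ -0.50000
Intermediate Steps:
A(a) = 3 - 2*a (A(a) = 3 + (-4*a)/2 = 3 - 2*a)
j(Z) = Z/3
M(u, z) = z + 4*u/3 (M(u, z) = (u + z) + u/3 = z + 4*u/3)
1/(M(A(2)*45, 10) + r(-65)) = 1/((10 + 4*((3 - 2*2)*45)/3) + 48) = 1/((10 + 4*((3 - 4)*45)/3) + 48) = 1/((10 + 4*(-1*45)/3) + 48) = 1/((10 + (4/3)*(-45)) + 48) = 1/((10 - 60) + 48) = 1/(-50 + 48) = 1/(-2) = -½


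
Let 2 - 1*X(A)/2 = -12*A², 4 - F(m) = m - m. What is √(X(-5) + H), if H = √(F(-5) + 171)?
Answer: √(604 + 5*√7) ≈ 24.844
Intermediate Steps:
F(m) = 4 (F(m) = 4 - (m - m) = 4 - 1*0 = 4 + 0 = 4)
X(A) = 4 + 24*A² (X(A) = 4 - (-24)*A² = 4 + 24*A²)
H = 5*√7 (H = √(4 + 171) = √175 = 5*√7 ≈ 13.229)
√(X(-5) + H) = √((4 + 24*(-5)²) + 5*√7) = √((4 + 24*25) + 5*√7) = √((4 + 600) + 5*√7) = √(604 + 5*√7)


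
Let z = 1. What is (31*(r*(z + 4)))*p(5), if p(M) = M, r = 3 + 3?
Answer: 4650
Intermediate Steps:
r = 6
(31*(r*(z + 4)))*p(5) = (31*(6*(1 + 4)))*5 = (31*(6*5))*5 = (31*30)*5 = 930*5 = 4650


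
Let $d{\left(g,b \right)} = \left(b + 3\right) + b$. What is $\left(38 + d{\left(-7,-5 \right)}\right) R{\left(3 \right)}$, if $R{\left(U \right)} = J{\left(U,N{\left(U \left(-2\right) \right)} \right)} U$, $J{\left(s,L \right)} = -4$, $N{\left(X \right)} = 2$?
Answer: $-372$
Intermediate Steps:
$R{\left(U \right)} = - 4 U$
$d{\left(g,b \right)} = 3 + 2 b$ ($d{\left(g,b \right)} = \left(3 + b\right) + b = 3 + 2 b$)
$\left(38 + d{\left(-7,-5 \right)}\right) R{\left(3 \right)} = \left(38 + \left(3 + 2 \left(-5\right)\right)\right) \left(\left(-4\right) 3\right) = \left(38 + \left(3 - 10\right)\right) \left(-12\right) = \left(38 - 7\right) \left(-12\right) = 31 \left(-12\right) = -372$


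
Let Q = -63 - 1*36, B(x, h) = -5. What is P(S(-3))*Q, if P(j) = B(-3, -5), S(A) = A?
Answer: 495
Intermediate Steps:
P(j) = -5
Q = -99 (Q = -63 - 36 = -99)
P(S(-3))*Q = -5*(-99) = 495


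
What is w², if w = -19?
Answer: 361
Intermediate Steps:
w² = (-19)² = 361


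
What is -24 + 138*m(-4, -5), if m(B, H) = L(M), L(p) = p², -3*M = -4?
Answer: 664/3 ≈ 221.33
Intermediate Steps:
M = 4/3 (M = -⅓*(-4) = 4/3 ≈ 1.3333)
m(B, H) = 16/9 (m(B, H) = (4/3)² = 16/9)
-24 + 138*m(-4, -5) = -24 + 138*(16/9) = -24 + 736/3 = 664/3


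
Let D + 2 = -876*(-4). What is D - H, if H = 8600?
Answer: -5098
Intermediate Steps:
D = 3502 (D = -2 - 876*(-4) = -2 + 3504 = 3502)
D - H = 3502 - 1*8600 = 3502 - 8600 = -5098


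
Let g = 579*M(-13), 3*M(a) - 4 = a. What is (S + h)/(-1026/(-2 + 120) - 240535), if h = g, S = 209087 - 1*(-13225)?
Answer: -13013925/14192078 ≈ -0.91699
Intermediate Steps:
S = 222312 (S = 209087 + 13225 = 222312)
M(a) = 4/3 + a/3
g = -1737 (g = 579*(4/3 + (⅓)*(-13)) = 579*(4/3 - 13/3) = 579*(-3) = -1737)
h = -1737
(S + h)/(-1026/(-2 + 120) - 240535) = (222312 - 1737)/(-1026/(-2 + 120) - 240535) = 220575/(-1026/118 - 240535) = 220575/(-1026*1/118 - 240535) = 220575/(-513/59 - 240535) = 220575/(-14192078/59) = 220575*(-59/14192078) = -13013925/14192078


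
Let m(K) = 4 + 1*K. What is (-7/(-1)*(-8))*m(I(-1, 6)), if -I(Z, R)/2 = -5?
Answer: -784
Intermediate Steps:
I(Z, R) = 10 (I(Z, R) = -2*(-5) = 10)
m(K) = 4 + K
(-7/(-1)*(-8))*m(I(-1, 6)) = (-7/(-1)*(-8))*(4 + 10) = (-7*(-1)*(-8))*14 = (7*(-8))*14 = -56*14 = -784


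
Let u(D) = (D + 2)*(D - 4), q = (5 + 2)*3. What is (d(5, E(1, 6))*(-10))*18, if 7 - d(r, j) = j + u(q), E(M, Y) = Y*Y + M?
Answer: 75780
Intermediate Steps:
q = 21 (q = 7*3 = 21)
u(D) = (-4 + D)*(2 + D) (u(D) = (2 + D)*(-4 + D) = (-4 + D)*(2 + D))
E(M, Y) = M + Y² (E(M, Y) = Y² + M = M + Y²)
d(r, j) = -384 - j (d(r, j) = 7 - (j + (-8 + 21² - 2*21)) = 7 - (j + (-8 + 441 - 42)) = 7 - (j + 391) = 7 - (391 + j) = 7 + (-391 - j) = -384 - j)
(d(5, E(1, 6))*(-10))*18 = ((-384 - (1 + 6²))*(-10))*18 = ((-384 - (1 + 36))*(-10))*18 = ((-384 - 1*37)*(-10))*18 = ((-384 - 37)*(-10))*18 = -421*(-10)*18 = 4210*18 = 75780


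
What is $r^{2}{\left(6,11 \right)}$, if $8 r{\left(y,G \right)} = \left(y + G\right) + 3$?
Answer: $\frac{25}{4} \approx 6.25$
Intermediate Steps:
$r{\left(y,G \right)} = \frac{3}{8} + \frac{G}{8} + \frac{y}{8}$ ($r{\left(y,G \right)} = \frac{\left(y + G\right) + 3}{8} = \frac{\left(G + y\right) + 3}{8} = \frac{3 + G + y}{8} = \frac{3}{8} + \frac{G}{8} + \frac{y}{8}$)
$r^{2}{\left(6,11 \right)} = \left(\frac{3}{8} + \frac{1}{8} \cdot 11 + \frac{1}{8} \cdot 6\right)^{2} = \left(\frac{3}{8} + \frac{11}{8} + \frac{3}{4}\right)^{2} = \left(\frac{5}{2}\right)^{2} = \frac{25}{4}$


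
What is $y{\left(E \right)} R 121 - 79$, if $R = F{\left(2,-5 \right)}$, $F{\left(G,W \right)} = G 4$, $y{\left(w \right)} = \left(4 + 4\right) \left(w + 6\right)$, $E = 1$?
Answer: $54129$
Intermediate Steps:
$y{\left(w \right)} = 48 + 8 w$ ($y{\left(w \right)} = 8 \left(6 + w\right) = 48 + 8 w$)
$F{\left(G,W \right)} = 4 G$
$R = 8$ ($R = 4 \cdot 2 = 8$)
$y{\left(E \right)} R 121 - 79 = \left(48 + 8 \cdot 1\right) 8 \cdot 121 - 79 = \left(48 + 8\right) 8 \cdot 121 - 79 = 56 \cdot 8 \cdot 121 - 79 = 448 \cdot 121 - 79 = 54208 - 79 = 54129$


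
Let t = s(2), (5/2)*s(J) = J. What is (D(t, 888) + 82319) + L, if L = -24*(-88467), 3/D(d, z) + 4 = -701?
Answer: 518298844/235 ≈ 2.2055e+6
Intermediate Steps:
s(J) = 2*J/5
t = 4/5 (t = (2/5)*2 = 4/5 ≈ 0.80000)
D(d, z) = -1/235 (D(d, z) = 3/(-4 - 701) = 3/(-705) = 3*(-1/705) = -1/235)
L = 2123208
(D(t, 888) + 82319) + L = (-1/235 + 82319) + 2123208 = 19344964/235 + 2123208 = 518298844/235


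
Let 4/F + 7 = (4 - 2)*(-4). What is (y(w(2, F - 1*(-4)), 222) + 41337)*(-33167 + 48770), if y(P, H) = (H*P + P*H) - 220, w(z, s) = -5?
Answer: 606909891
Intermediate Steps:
F = -4/15 (F = 4/(-7 + (4 - 2)*(-4)) = 4/(-7 + 2*(-4)) = 4/(-7 - 8) = 4/(-15) = 4*(-1/15) = -4/15 ≈ -0.26667)
y(P, H) = -220 + 2*H*P (y(P, H) = (H*P + H*P) - 220 = 2*H*P - 220 = -220 + 2*H*P)
(y(w(2, F - 1*(-4)), 222) + 41337)*(-33167 + 48770) = ((-220 + 2*222*(-5)) + 41337)*(-33167 + 48770) = ((-220 - 2220) + 41337)*15603 = (-2440 + 41337)*15603 = 38897*15603 = 606909891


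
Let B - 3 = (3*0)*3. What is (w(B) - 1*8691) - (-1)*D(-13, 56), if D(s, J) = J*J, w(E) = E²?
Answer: -5546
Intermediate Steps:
B = 3 (B = 3 + (3*0)*3 = 3 + 0*3 = 3 + 0 = 3)
D(s, J) = J²
(w(B) - 1*8691) - (-1)*D(-13, 56) = (3² - 1*8691) - (-1)*56² = (9 - 8691) - (-1)*3136 = -8682 - 1*(-3136) = -8682 + 3136 = -5546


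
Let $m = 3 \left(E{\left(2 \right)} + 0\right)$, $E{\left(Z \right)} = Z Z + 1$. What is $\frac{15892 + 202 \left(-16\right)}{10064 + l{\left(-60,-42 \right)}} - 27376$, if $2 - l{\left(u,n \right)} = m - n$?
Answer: $- \frac{273993724}{10009} \approx -27375.0$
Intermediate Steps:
$E{\left(Z \right)} = 1 + Z^{2}$ ($E{\left(Z \right)} = Z^{2} + 1 = 1 + Z^{2}$)
$m = 15$ ($m = 3 \left(\left(1 + 2^{2}\right) + 0\right) = 3 \left(\left(1 + 4\right) + 0\right) = 3 \left(5 + 0\right) = 3 \cdot 5 = 15$)
$l{\left(u,n \right)} = -13 + n$ ($l{\left(u,n \right)} = 2 - \left(15 - n\right) = 2 + \left(-15 + n\right) = -13 + n$)
$\frac{15892 + 202 \left(-16\right)}{10064 + l{\left(-60,-42 \right)}} - 27376 = \frac{15892 + 202 \left(-16\right)}{10064 - 55} - 27376 = \frac{15892 - 3232}{10064 - 55} - 27376 = \frac{12660}{10009} - 27376 = - \frac{273993724}{10009}$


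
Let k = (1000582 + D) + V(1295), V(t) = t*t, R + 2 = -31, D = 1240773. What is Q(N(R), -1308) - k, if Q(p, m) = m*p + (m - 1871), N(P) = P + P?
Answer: -3835231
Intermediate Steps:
R = -33 (R = -2 - 31 = -33)
N(P) = 2*P
V(t) = t²
Q(p, m) = -1871 + m + m*p (Q(p, m) = m*p + (-1871 + m) = -1871 + m + m*p)
k = 3918380 (k = (1000582 + 1240773) + 1295² = 2241355 + 1677025 = 3918380)
Q(N(R), -1308) - k = (-1871 - 1308 - 2616*(-33)) - 1*3918380 = (-1871 - 1308 - 1308*(-66)) - 3918380 = (-1871 - 1308 + 86328) - 3918380 = 83149 - 3918380 = -3835231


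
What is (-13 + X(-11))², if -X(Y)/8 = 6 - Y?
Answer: 22201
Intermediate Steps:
X(Y) = -48 + 8*Y (X(Y) = -8*(6 - Y) = -48 + 8*Y)
(-13 + X(-11))² = (-13 + (-48 + 8*(-11)))² = (-13 + (-48 - 88))² = (-13 - 136)² = (-149)² = 22201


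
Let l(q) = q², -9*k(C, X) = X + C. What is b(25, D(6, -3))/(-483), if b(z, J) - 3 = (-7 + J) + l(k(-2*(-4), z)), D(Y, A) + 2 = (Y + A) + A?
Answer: -67/4347 ≈ -0.015413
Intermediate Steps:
k(C, X) = -C/9 - X/9 (k(C, X) = -(X + C)/9 = -(C + X)/9 = -C/9 - X/9)
D(Y, A) = -2 + Y + 2*A (D(Y, A) = -2 + ((Y + A) + A) = -2 + ((A + Y) + A) = -2 + (Y + 2*A) = -2 + Y + 2*A)
b(z, J) = -4 + J + (-8/9 - z/9)² (b(z, J) = 3 + ((-7 + J) + (-(-2)*(-4)/9 - z/9)²) = 3 + ((-7 + J) + (-⅑*8 - z/9)²) = 3 + ((-7 + J) + (-8/9 - z/9)²) = 3 + (-7 + J + (-8/9 - z/9)²) = -4 + J + (-8/9 - z/9)²)
b(25, D(6, -3))/(-483) = (-4 + (-2 + 6 + 2*(-3)) + (8 + 25)²/81)/(-483) = (-4 + (-2 + 6 - 6) + (1/81)*33²)*(-1/483) = (-4 - 2 + (1/81)*1089)*(-1/483) = (-4 - 2 + 121/9)*(-1/483) = (67/9)*(-1/483) = -67/4347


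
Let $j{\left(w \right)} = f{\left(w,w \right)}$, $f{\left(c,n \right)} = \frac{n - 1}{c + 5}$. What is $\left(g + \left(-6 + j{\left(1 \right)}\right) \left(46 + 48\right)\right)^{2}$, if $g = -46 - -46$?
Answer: $318096$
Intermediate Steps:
$f{\left(c,n \right)} = \frac{-1 + n}{5 + c}$
$j{\left(w \right)} = \frac{-1 + w}{5 + w}$
$g = 0$ ($g = -46 + 46 = 0$)
$\left(g + \left(-6 + j{\left(1 \right)}\right) \left(46 + 48\right)\right)^{2} = \left(0 + \left(-6 + \frac{-1 + 1}{5 + 1}\right) \left(46 + 48\right)\right)^{2} = \left(0 + \left(-6 + \frac{1}{6} \cdot 0\right) 94\right)^{2} = \left(0 + \left(-6 + 0\right) 94\right)^{2} = \left(0 - 564\right)^{2} = \left(-564\right)^{2} = 318096$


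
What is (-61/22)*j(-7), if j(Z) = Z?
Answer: 427/22 ≈ 19.409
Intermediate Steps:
(-61/22)*j(-7) = -61/22*(-7) = 427/22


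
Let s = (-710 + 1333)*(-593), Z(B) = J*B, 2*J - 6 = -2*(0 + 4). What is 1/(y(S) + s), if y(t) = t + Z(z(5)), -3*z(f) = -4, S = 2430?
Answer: -3/1101031 ≈ -2.7247e-6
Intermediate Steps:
z(f) = 4/3 (z(f) = -1/3*(-4) = 4/3)
J = -1 (J = 3 + (-2*(0 + 4))/2 = 3 + (-2*4)/2 = 3 + (1/2)*(-8) = 3 - 4 = -1)
Z(B) = -B
y(t) = -4/3 + t (y(t) = t - 1*4/3 = t - 4/3 = -4/3 + t)
s = -369439 (s = 623*(-593) = -369439)
1/(y(S) + s) = 1/((-4/3 + 2430) - 369439) = 1/(7286/3 - 369439) = 1/(-1101031/3) = -3/1101031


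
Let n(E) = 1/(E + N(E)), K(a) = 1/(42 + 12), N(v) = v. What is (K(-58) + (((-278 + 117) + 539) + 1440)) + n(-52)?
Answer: 5104969/2808 ≈ 1818.0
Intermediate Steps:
K(a) = 1/54
n(E) = 1/(2*E) (n(E) = 1/(E + E) = 1/(2*E))
(K(-58) + (((-278 + 117) + 539) + 1440)) + n(-52) = (1/54 + (((-278 + 117) + 539) + 1440)) + (½)/(-52) = (1/54 + ((-161 + 539) + 1440)) + (½)*(-1/52) = (1/54 + (378 + 1440)) - 1/104 = (1/54 + 1818) - 1/104 = 98173/54 - 1/104 = 5104969/2808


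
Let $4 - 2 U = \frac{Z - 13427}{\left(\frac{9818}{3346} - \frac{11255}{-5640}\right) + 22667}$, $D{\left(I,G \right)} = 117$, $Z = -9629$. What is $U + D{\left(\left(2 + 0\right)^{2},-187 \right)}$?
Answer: $\frac{5113193358469}{42785196323} \approx 119.51$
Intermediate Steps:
$U = \frac{107325388678}{42785196323}$ ($U = 2 - \frac{\left(-9629 - 13427\right) \frac{1}{\left(\frac{9818}{3346} - \frac{11255}{-5640}\right) + 22667}}{2} = 2 - \frac{\left(-23056\right) \frac{1}{\left(9818 \cdot \frac{1}{3346} - - \frac{2251}{1128}\right) + 22667}}{2} = 2 - \frac{\left(-23056\right) \frac{1}{\left(\frac{4909}{1673} + \frac{2251}{1128}\right) + 22667}}{2} = 2 - \frac{\left(-23056\right) \frac{1}{\frac{9303275}{1887144} + 22667}}{2} = 2 - \frac{\left(-23056\right) \frac{1}{\frac{42785196323}{1887144}}}{2} = 2 - \frac{\left(-23056\right) \frac{1887144}{42785196323}}{2} = 2 - - \frac{21754996032}{42785196323} = 2 + \frac{21754996032}{42785196323} = \frac{107325388678}{42785196323} \approx 2.5085$)
$U + D{\left(\left(2 + 0\right)^{2},-187 \right)} = \frac{107325388678}{42785196323} + 117 = \frac{5113193358469}{42785196323}$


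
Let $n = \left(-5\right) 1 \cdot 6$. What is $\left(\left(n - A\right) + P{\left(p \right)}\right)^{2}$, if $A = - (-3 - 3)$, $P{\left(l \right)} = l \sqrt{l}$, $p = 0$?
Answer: $1296$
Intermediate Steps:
$P{\left(l \right)} = l^{\frac{3}{2}}$
$n = -30$ ($n = \left(-5\right) 6 = -30$)
$A = 6$ ($A = \left(-1\right) \left(-6\right) = 6$)
$\left(\left(n - A\right) + P{\left(p \right)}\right)^{2} = \left(\left(-30 - 6\right) + 0^{\frac{3}{2}}\right)^{2} = \left(\left(-30 - 6\right) + 0\right)^{2} = \left(-36 + 0\right)^{2} = \left(-36\right)^{2} = 1296$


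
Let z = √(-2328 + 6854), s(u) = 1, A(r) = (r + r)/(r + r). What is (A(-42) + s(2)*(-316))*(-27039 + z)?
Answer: 8517285 - 315*√4526 ≈ 8.4961e+6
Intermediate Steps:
A(r) = 1 (A(r) = (2*r)/((2*r)) = (2*r)*(1/(2*r)) = 1)
z = √4526 ≈ 67.276
(A(-42) + s(2)*(-316))*(-27039 + z) = (1 + 1*(-316))*(-27039 + √4526) = (1 - 316)*(-27039 + √4526) = -315*(-27039 + √4526) = 8517285 - 315*√4526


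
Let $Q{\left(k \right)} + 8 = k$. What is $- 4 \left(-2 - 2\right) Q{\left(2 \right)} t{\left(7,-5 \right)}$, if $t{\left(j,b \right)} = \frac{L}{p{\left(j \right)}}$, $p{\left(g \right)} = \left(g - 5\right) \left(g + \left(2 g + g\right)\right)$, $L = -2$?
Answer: $\frac{24}{7} \approx 3.4286$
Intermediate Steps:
$Q{\left(k \right)} = -8 + k$
$p{\left(g \right)} = 4 g \left(-5 + g\right)$ ($p{\left(g \right)} = \left(-5 + g\right) \left(g + 3 g\right) = \left(-5 + g\right) 4 g = 4 g \left(-5 + g\right)$)
$t{\left(j,b \right)} = - \frac{1}{2 j \left(-5 + j\right)}$ ($t{\left(j,b \right)} = - \frac{2}{4 j \left(-5 + j\right)} = - 2 \frac{1}{4 j \left(-5 + j\right)} = - \frac{1}{2 j \left(-5 + j\right)}$)
$- 4 \left(-2 - 2\right) Q{\left(2 \right)} t{\left(7,-5 \right)} = - 4 \left(-2 - 2\right) \left(-8 + 2\right) \left(- \frac{1}{2 \cdot 7 \left(-5 + 7\right)}\right) = \left(-4\right) \left(-4\right) \left(-6\right) \left(\left(- \frac{1}{2}\right) \frac{1}{7} \cdot \frac{1}{2}\right) = 16 \left(-6\right) \left(\left(- \frac{1}{2}\right) \frac{1}{7} \cdot \frac{1}{2}\right) = \left(-96\right) \left(- \frac{1}{28}\right) = \frac{24}{7}$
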